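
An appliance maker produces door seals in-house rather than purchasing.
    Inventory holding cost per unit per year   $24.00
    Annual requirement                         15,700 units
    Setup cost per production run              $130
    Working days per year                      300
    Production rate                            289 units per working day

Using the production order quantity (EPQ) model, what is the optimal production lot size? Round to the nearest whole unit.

456 units

Daily demand d = 15,700/300 = 52.333; p = 289; 1 − d/p = 0.81892
EPQ = √(2DS / (H(1 − d/p)))
    = √(2 × 15,700 × 130 / (24 × 0.81892)) ≈ 455.73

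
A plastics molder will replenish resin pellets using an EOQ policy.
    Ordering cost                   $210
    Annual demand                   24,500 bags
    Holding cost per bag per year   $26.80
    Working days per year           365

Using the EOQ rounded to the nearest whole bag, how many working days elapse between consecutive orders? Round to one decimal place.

9.2 days

EOQ = √(2DS/H) = √(2 × 24,500 × 210 / 26.8)
    = √(383,955.22) ≈ 619.64 → Q = 620 bags
Cycle time = (working days × Q)/D = (365 × 620) / 24,500 = 9.237 days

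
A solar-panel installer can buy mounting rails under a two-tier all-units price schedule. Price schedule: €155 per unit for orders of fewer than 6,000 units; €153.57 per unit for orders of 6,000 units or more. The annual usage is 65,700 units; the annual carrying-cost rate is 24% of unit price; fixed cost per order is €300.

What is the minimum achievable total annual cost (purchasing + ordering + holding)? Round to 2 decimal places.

€10,203,404.40

H₁ = 24%×€155 = €37.2000;  H₂ = 24%×€153.57 = €36.8568
EOQ₁ = √(2×65,700×300/37.2000) = 1,029.41  (< 6,000, feasible at tier 1)
EOQ₂ = √(2×65,700×300/36.8568) = 1,034.19  (< 6,000 → use Q = 6,000 at tier-2 price)
TC(tier 1 (EOQ₁), Q≈1,029.4) = €10,221,793.92
TC(tier 2, Q≈6,000.0) = €10,203,404.40
Minimum at tier 2: €10,203,404.40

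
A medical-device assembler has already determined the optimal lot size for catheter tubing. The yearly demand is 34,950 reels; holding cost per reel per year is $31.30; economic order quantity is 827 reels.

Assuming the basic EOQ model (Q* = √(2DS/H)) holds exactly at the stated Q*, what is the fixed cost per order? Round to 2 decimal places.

EOQ relation: Q² = 2DS/H, so rearrange for the unknown.
S = Q²H / (2D) = 827² × 31.3 / (2 × 34,950) = 306.2515

$306.25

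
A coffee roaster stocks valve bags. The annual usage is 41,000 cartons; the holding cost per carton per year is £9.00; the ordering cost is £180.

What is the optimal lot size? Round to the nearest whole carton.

Optimal lot size Q* = (2 × 41,000 × £180 / £9)^½ ≈ 1,280.62

1,281 cartons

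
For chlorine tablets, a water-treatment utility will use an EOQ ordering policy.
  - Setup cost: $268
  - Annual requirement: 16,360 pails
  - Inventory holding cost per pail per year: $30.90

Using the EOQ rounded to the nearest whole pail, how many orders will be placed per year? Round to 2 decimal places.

30.69 orders per year

2DS/H = 2·16,360·268/30.9 = 283,785.11
EOQ = √283,785.11 ≈ 532.71 → Q = 533
N = D/Q = 16,360/533 ≈ 30.694 orders/yr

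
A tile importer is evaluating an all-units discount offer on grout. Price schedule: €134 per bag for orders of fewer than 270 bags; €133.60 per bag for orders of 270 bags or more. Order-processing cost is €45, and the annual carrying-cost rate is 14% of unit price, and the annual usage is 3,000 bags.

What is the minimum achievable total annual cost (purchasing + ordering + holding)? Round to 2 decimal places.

€403,825.04

H₁ = 14%×€134 = €18.7600;  H₂ = 14%×€133.60 = €18.7040
EOQ₁ = √(2×3,000×45/18.7600) = 119.97  (< 270, feasible at tier 1)
EOQ₂ = √(2×3,000×45/18.7040) = 120.15  (< 270 → use Q = 270 at tier-2 price)
TC(tier 1 (EOQ₁), Q≈120.0) = €404,250.60
TC(tier 2, Q≈270.0) = €403,825.04
Minimum at tier 2: €403,825.04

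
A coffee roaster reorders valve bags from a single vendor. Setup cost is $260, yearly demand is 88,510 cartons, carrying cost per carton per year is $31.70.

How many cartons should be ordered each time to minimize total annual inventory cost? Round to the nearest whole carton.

1,205 cartons

2DS/H = 2·88,510·260/31.7 = 1,451,899.05
EOQ = √1,451,899.05 ≈ 1,204.95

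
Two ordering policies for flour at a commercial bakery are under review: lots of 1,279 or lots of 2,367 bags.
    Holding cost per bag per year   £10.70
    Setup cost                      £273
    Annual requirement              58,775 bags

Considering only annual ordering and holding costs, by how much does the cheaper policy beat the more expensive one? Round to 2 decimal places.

£54.26

Annual cost at Q: ordering D·S/Q plus holding Q·H/2.
TC(1,279) = (58,775/1,279)×273 + (1,279/2)×10.7 = £19,388.06
TC(2,367) = (58,775/2,367)×273 + (2,367/2)×10.7 = £19,442.32
|ΔTC| = |£19,388.06 − £19,442.32| = £54.26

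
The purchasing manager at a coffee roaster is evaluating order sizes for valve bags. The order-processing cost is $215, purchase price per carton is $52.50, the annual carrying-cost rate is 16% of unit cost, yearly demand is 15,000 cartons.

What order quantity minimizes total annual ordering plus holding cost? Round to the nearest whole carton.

Holding cost per carton per year: H = 16% × $52.5 = $8.4000
Optimal lot size Q* = (2 × 15,000 × $215 / $8.4)^½ ≈ 876.27

876 cartons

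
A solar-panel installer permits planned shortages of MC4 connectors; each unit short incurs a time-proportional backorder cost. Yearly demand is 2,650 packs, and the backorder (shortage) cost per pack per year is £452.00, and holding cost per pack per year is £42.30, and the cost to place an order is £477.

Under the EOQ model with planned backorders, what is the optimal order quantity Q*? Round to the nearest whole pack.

Basic EOQ = √(2·2,650·477/42.3) = 244.471
Backorder adjustment √((H+b)/b) = √((42.3+452)/452) = 1.0457
Q* = 244.471 × 1.0457 ≈ 255.65

256 packs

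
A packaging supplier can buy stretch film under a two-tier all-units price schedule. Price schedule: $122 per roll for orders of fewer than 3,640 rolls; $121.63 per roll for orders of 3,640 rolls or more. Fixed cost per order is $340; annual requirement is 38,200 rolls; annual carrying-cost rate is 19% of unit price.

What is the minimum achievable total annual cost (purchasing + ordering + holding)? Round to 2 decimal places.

$4,684,938.21

H₁ = 19%×$122 = $23.1800;  H₂ = 19%×$121.63 = $23.1097
EOQ₁ = √(2×38,200×340/23.1800) = 1,058.59  (< 3,640, feasible at tier 1)
EOQ₂ = √(2×38,200×340/23.1097) = 1,060.20  (< 3,640 → use Q = 3,640 at tier-2 price)
TC(tier 1 (EOQ₁), Q≈1,058.6) = $4,684,938.21
TC(tier 2, Q≈3,640.0) = $4,691,893.79
Minimum at tier 1 (EOQ₁): $4,684,938.21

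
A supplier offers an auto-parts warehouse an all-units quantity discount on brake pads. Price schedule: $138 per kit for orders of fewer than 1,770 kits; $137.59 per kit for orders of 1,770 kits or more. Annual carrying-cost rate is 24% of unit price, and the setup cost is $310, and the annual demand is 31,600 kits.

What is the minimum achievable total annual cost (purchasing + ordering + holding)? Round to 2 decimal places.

H₁ = 24%×$138 = $33.1200;  H₂ = 24%×$137.59 = $33.0216
EOQ₁ = √(2×31,600×310/33.1200) = 769.12  (< 1,770, feasible at tier 1)
EOQ₂ = √(2×31,600×310/33.0216) = 770.27  (< 1,770 → use Q = 1,770 at tier-2 price)
TC(tier 1 (EOQ₁), Q≈769.1) = $4,386,273.26
TC(tier 2, Q≈1,770.0) = $4,382,602.58
Minimum at tier 2: $4,382,602.58

$4,382,602.58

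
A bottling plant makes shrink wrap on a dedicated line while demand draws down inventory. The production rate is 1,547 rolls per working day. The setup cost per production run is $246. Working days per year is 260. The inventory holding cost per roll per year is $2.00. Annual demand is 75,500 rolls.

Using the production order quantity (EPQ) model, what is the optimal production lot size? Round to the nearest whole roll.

4,782 rolls

d = 75,500/260 = 290.3846 rolls/day;  effective holding cost H(1 − d/p) = 2·(1 − 290.3846/1547) = 1.62458
Q* = √(2DS / H_eff) = √(2·75,500·246 / 1.62458) ≈ 4,781.73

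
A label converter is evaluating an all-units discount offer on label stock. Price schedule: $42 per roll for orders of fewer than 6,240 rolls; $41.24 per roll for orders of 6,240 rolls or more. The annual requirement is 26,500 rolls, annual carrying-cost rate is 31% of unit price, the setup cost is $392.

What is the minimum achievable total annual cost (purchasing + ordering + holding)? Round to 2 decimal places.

H₁ = 31%×$42 = $13.0200;  H₂ = 31%×$41.24 = $12.7844
EOQ₁ = √(2×26,500×392/13.0200) = 1,263.21  (< 6,240, feasible at tier 1)
EOQ₂ = √(2×26,500×392/12.7844) = 1,274.80  (< 6,240 → use Q = 6,240 at tier-2 price)
TC(tier 1 (EOQ₁), Q≈1,263.2) = $1,129,446.99
TC(tier 2, Q≈6,240.0) = $1,134,412.07
Minimum at tier 1 (EOQ₁): $1,129,446.99

$1,129,446.99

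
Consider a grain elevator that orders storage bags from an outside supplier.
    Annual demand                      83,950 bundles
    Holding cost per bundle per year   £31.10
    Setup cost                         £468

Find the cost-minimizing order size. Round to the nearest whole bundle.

1,590 bundles

Q* = √(2·D·S / H) = √(2·83,950·468 / 31.1) = √2,526,598.1 ≈ 1,589.53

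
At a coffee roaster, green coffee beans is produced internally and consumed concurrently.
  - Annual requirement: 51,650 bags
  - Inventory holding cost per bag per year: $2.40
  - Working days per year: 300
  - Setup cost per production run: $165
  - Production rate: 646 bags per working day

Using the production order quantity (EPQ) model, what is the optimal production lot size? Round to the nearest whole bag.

3,112 bags

d = 51,650/300 = 172.1667 bags/day;  effective holding cost H(1 − d/p) = 2.4·(1 − 172.1667/646) = 1.76037
Q* = √(2DS / H_eff) = √(2·51,650·165 / 1.76037) ≈ 3,111.64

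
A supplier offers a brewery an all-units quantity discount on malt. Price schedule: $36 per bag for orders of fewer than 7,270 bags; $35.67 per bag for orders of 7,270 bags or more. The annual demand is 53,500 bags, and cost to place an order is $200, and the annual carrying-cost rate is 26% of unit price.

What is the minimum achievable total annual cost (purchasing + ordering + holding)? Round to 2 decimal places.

H₁ = 26%×$36 = $9.3600;  H₂ = 26%×$35.67 = $9.2742
EOQ₁ = √(2×53,500×200/9.3600) = 1,512.06  (< 7,270, feasible at tier 1)
EOQ₂ = √(2×53,500×200/9.2742) = 1,519.04  (< 7,270 → use Q = 7,270 at tier-2 price)
TC(tier 1 (EOQ₁), Q≈1,512.1) = $1,940,152.88
TC(tier 2, Q≈7,270.0) = $1,943,528.52
Minimum at tier 1 (EOQ₁): $1,940,152.88

$1,940,152.88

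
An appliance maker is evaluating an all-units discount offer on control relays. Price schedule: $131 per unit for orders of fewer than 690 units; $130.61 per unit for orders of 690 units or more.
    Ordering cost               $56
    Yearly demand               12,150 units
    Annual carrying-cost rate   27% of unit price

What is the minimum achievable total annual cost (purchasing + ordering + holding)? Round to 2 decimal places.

H₁ = 27%×$131 = $35.3700;  H₂ = 27%×$130.61 = $35.2647
EOQ₁ = √(2×12,150×56/35.3700) = 196.15  (< 690, feasible at tier 1)
EOQ₂ = √(2×12,150×56/35.2647) = 196.44  (< 690 → use Q = 690 at tier-2 price)
TC(tier 1 (EOQ₁), Q≈196.1) = $1,598,587.69
TC(tier 2, Q≈690.0) = $1,600,063.91
Minimum at tier 1 (EOQ₁): $1,598,587.69

$1,598,587.69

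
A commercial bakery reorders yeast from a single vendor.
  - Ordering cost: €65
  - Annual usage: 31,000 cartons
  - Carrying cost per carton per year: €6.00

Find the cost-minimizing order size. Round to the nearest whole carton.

820 cartons

Optimal lot size Q* = (2 × 31,000 × €65 / €6)^½ ≈ 819.55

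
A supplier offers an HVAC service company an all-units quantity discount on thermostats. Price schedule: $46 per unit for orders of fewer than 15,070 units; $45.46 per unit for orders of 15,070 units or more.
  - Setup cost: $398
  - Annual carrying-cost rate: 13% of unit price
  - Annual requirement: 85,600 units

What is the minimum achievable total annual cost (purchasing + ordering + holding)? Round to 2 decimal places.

$3,938,167.05

H₁ = 13%×$46 = $5.9800;  H₂ = 13%×$45.46 = $5.9098
EOQ₁ = √(2×85,600×398/5.9800) = 3,375.54  (< 15,070, feasible at tier 1)
EOQ₂ = √(2×85,600×398/5.9098) = 3,395.53  (< 15,070 → use Q = 15,070 at tier-2 price)
TC(tier 1 (EOQ₁), Q≈3,375.5) = $3,957,785.71
TC(tier 2, Q≈15,070.0) = $3,938,167.05
Minimum at tier 2: $3,938,167.05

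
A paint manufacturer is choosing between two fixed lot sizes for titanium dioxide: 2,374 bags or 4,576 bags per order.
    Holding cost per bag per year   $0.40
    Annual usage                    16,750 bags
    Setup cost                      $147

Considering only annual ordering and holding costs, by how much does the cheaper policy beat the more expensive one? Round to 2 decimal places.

TC(Q) = (D/Q)S + (Q/2)H
TC(2,374) = (16,750/2,374)×147 + (2,374/2)×0.4 = $1,511.97
TC(4,576) = (16,750/4,576)×147 + (4,576/2)×0.4 = $1,453.28
|ΔTC| = |$1,511.97 − $1,453.28| = $58.69

$58.69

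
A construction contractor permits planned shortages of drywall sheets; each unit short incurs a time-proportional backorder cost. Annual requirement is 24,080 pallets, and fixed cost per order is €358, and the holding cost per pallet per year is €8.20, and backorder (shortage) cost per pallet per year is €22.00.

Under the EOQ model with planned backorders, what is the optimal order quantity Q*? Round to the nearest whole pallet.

1,699 pallets

Basic EOQ = √(2·24,080·358/8.2) = 1,450.033
Backorder adjustment √((H+b)/b) = √((8.2+22)/22) = 1.1716
Q* = 1,450.033 × 1.1716 ≈ 1,698.91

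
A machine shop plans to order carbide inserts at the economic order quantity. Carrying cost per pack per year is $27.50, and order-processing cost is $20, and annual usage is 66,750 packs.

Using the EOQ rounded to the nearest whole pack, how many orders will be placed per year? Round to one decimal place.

Optimal lot size Q* = (2 × 66,750 × $20 / $27.5)^½ ≈ 311.59 → Q = 312
Orders per year = D/Q = 66,750 / 312 = 213.942

213.9 orders per year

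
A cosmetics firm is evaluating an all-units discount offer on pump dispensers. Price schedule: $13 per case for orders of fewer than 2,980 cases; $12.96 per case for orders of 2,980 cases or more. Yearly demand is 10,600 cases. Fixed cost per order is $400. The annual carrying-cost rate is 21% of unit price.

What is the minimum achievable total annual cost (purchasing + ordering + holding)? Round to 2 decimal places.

H₁ = 21%×$13 = $2.7300;  H₂ = 21%×$12.96 = $2.7216
EOQ₁ = √(2×10,600×400/2.7300) = 1,762.45  (< 2,980, feasible at tier 1)
EOQ₂ = √(2×10,600×400/2.7216) = 1,765.17  (< 2,980 → use Q = 2,980 at tier-2 price)
TC(tier 1 (EOQ₁), Q≈1,762.4) = $142,611.49
TC(tier 2, Q≈2,980.0) = $142,854.00
Minimum at tier 1 (EOQ₁): $142,611.49

$142,611.49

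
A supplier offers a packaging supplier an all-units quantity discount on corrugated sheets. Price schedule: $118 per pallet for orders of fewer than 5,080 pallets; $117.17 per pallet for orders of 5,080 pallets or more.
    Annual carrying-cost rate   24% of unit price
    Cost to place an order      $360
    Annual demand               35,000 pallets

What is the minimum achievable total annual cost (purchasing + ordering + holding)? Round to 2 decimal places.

$4,156,714.49

H₁ = 24%×$118 = $28.3200;  H₂ = 24%×$117.17 = $28.1208
EOQ₁ = √(2×35,000×360/28.3200) = 943.31  (< 5,080, feasible at tier 1)
EOQ₂ = √(2×35,000×360/28.1208) = 946.64  (< 5,080 → use Q = 5,080 at tier-2 price)
TC(tier 1 (EOQ₁), Q≈943.3) = $4,156,714.49
TC(tier 2, Q≈5,080.0) = $4,174,857.15
Minimum at tier 1 (EOQ₁): $4,156,714.49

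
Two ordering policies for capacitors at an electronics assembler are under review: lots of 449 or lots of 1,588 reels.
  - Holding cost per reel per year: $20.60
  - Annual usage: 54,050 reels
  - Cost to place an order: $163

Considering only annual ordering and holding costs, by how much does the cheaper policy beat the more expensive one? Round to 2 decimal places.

$2,342.06

Annual cost at Q: ordering D·S/Q plus holding Q·H/2.
TC(449) = (54,050/449)×163 + (449/2)×20.6 = $24,246.41
TC(1,588) = (54,050/1,588)×163 + (1,588/2)×20.6 = $21,904.35
Cheaper: Q = 1,588.  Difference = $2,342.06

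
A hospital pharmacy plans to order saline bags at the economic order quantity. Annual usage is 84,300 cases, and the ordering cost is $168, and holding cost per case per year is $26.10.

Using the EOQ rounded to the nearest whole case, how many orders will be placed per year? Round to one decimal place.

Optimal lot size Q* = (2 × 84,300 × $168 / $26.1)^½ ≈ 1,041.75 → Q = 1,042
N = D/Q = 84,300/1,042 ≈ 80.902 orders/yr

80.9 orders per year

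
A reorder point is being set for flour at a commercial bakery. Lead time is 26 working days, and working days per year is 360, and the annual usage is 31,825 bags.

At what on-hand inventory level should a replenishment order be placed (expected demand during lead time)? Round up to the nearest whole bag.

Daily demand d = 31,825 / 360 = 88.403 bags/day
Demand during lead time = 88.403 × 26 = 2,298.47
Reorder point = 2,298.47 → round up

2,299 bags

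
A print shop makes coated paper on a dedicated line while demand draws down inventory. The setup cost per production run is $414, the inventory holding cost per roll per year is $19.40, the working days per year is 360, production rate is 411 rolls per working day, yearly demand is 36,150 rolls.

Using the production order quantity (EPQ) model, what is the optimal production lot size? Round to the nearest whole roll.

Daily demand d = 36,150/360 = 100.417; p = 411; 1 − d/p = 0.75568
EPQ = √(2DS / (H(1 − d/p)))
    = √(2 × 36,150 × 414 / (19.4 × 0.75568)) ≈ 1,428.89

1,429 rolls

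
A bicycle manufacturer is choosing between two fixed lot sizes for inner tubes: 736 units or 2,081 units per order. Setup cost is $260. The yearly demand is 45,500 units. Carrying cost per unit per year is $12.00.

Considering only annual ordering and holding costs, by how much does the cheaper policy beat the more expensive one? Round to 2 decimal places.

$2,318.60

Annual cost at Q: ordering D·S/Q plus holding Q·H/2.
TC(736) = (45,500/736)×260 + (736/2)×12 = $20,489.37
TC(2,081) = (45,500/2,081)×260 + (2,081/2)×12 = $18,170.77
Cheaper: Q = 2,081.  Difference = $2,318.60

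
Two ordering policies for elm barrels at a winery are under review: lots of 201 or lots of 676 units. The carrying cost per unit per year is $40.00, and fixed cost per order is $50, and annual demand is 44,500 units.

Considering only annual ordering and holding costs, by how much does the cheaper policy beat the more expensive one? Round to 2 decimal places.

$1,721.77

TC(Q) = (D/Q)S + (Q/2)H
TC(201) = (44,500/201)×50 + (201/2)×40 = $15,089.65
TC(676) = (44,500/676)×50 + (676/2)×40 = $16,811.42
|ΔTC| = |$15,089.65 − $16,811.42| = $1,721.77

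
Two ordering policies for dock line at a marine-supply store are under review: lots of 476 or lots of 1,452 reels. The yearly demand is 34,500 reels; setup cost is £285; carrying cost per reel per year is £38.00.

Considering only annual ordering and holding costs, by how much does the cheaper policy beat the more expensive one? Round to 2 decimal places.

£4,659.18

TC(Q) = (D/Q)S + (Q/2)H
TC(476) = (34,500/476)×285 + (476/2)×38 = £29,700.51
TC(1,452) = (34,500/1,452)×285 + (1,452/2)×38 = £34,359.69
Lots of 476 are cheaper by £4,659.18.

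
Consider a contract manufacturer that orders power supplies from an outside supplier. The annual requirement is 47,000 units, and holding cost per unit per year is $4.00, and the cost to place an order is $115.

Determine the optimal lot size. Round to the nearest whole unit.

EOQ = √(2DS/H) = √(2 × 47,000 × 115 / 4)
    = √(2,702,500.00) ≈ 1,643.93

1,644 units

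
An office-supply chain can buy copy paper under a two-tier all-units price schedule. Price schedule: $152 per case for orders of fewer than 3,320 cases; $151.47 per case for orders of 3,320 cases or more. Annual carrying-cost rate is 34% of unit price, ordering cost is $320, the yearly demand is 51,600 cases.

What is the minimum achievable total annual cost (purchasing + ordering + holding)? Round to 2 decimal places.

$7,884,511.99

H₁ = 34%×$152 = $51.6800;  H₂ = 34%×$151.47 = $51.4998
EOQ₁ = √(2×51,600×320/51.6800) = 799.38  (< 3,320, feasible at tier 1)
EOQ₂ = √(2×51,600×320/51.4998) = 800.78  (< 3,320 → use Q = 3,320 at tier-2 price)
TC(tier 1 (EOQ₁), Q≈799.4) = $7,884,511.99
TC(tier 2, Q≈3,320.0) = $7,906,315.16
Minimum at tier 1 (EOQ₁): $7,884,511.99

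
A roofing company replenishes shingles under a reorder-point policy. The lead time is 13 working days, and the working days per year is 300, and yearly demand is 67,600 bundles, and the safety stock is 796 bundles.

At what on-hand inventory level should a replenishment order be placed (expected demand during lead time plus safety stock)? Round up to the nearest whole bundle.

Daily demand d = 67,600 / 300 = 225.333 bundles/day
Demand during lead time = 225.333 × 13 = 2,929.33
Reorder point = 2,929.33 + 796 = 3,725.33 → round up

3,726 bundles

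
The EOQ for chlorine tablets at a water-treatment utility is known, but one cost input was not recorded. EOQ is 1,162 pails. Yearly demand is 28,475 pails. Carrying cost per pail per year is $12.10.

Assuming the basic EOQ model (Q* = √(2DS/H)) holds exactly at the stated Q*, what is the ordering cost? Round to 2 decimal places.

EOQ relation: Q² = 2DS/H, so rearrange for the unknown.
S = Q²H / (2D) = 1,162² × 12.1 / (2 × 28,475) = 286.8824

$286.88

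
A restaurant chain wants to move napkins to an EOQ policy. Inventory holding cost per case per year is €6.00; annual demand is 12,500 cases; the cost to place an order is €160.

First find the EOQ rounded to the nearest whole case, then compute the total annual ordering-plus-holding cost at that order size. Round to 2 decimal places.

Optimal lot size Q* = (2 × 12,500 × €160 / €6)^½ ≈ 816.50 → Q = 816 cases
Orders/yr = 12,500/816 = 15.319; ordering cost = 15.319 × €160 = €2,450.98
Average inventory = 816/2 = 408; holding cost = 408 × €6 = €2,448.00
Total = €2,450.98 + €2,448.00 = €4,898.98

€4,898.98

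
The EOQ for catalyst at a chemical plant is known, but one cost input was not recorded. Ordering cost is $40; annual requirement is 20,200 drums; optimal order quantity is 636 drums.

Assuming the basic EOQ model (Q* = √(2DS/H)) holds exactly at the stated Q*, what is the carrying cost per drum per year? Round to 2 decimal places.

$4.00

Since Q* = (2DS/H)^½, squaring gives Q*²·H = 2DS.
H = 2DS / Q² = 2 × 20,200 × 40 / 636² = 3.9951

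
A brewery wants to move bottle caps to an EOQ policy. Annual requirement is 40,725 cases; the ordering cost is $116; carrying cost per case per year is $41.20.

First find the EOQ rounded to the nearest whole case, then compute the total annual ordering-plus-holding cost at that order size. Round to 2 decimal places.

Optimal lot size Q* = (2 × 40,725 × $116 / $41.2)^½ ≈ 478.88 → Q = 479 cases
Orders/yr = 40,725/479 = 85.021; ordering cost = 85.021 × $116 = $9,862.42
Average inventory = 479/2 = 239.5; holding cost = 239.5 × $41.2 = $9,867.40
Total = $9,862.42 + $9,867.40 = $19,729.82

$19,729.82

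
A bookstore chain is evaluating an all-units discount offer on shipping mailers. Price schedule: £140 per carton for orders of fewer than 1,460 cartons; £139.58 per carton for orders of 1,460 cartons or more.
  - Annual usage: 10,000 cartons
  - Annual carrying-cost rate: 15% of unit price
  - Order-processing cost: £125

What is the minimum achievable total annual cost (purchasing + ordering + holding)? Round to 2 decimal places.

£1,407,245.69

H₁ = 15%×£140 = £21.0000;  H₂ = 15%×£139.58 = £20.9370
EOQ₁ = √(2×10,000×125/21.0000) = 345.03  (< 1,460, feasible at tier 1)
EOQ₂ = √(2×10,000×125/20.9370) = 345.55  (< 1,460 → use Q = 1,460 at tier-2 price)
TC(tier 1 (EOQ₁), Q≈345.0) = £1,407,245.69
TC(tier 2, Q≈1,460.0) = £1,411,940.17
Minimum at tier 1 (EOQ₁): £1,407,245.69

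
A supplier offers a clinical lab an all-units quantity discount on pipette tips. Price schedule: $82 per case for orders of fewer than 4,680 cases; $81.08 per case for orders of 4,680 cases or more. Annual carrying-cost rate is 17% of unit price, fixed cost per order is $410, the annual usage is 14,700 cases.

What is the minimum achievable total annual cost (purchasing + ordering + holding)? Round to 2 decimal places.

H₁ = 17%×$82 = $13.9400;  H₂ = 17%×$81.08 = $13.7836
EOQ₁ = √(2×14,700×410/13.9400) = 929.90  (< 4,680, feasible at tier 1)
EOQ₂ = √(2×14,700×410/13.7836) = 935.16  (< 4,680 → use Q = 4,680 at tier-2 price)
TC(tier 1 (EOQ₁), Q≈929.9) = $1,218,362.75
TC(tier 2, Q≈4,680.0) = $1,225,417.44
Minimum at tier 1 (EOQ₁): $1,218,362.75

$1,218,362.75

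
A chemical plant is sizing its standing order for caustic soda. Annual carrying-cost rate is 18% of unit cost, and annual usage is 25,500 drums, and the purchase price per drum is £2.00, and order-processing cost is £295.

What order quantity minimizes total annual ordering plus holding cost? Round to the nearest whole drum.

6,465 drums

H = i·C = 0.18 × £2 = £0.3600 per drum-year
2DS/H = 2·25,500·295/0.36 = 41,791,666.67
EOQ = √41,791,666.67 ≈ 6,464.65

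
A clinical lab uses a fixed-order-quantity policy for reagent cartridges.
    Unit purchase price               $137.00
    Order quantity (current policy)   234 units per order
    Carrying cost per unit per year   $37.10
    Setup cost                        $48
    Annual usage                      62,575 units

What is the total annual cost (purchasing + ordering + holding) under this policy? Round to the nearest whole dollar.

$8,589,952

Ordering: D/Q × S = 62,575/234 × $48 = $12,835.90
Holding:  Q/2 × H = 234/2 × $37.1 = $4,340.70
Purchase cost = D·C = 62,575 × 137 = $8,572,775.00
Total = $12,835.90 + $4,340.70 + $8,572,775.00 = $8,589,951.60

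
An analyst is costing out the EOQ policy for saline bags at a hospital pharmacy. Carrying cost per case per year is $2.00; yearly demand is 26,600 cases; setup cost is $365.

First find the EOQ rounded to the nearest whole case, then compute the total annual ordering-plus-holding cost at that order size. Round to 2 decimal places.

$6,231.85

2DS/H = 2·26,600·365/2 = 9,709,000.00
EOQ = √9,709,000.00 ≈ 3,115.93 → Q = 3,116 cases
Orders/yr = 26,600/3,116 = 8.537; ordering cost = 8.537 × $365 = $3,115.85
Average inventory = 3,116/2 = 1558; holding cost = 1558 × $2 = $3,116.00
Total = $3,115.85 + $3,116.00 = $6,231.85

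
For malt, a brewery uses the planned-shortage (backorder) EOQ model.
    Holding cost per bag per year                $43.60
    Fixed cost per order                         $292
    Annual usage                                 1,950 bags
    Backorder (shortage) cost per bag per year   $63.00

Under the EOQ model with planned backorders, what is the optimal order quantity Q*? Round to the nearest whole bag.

Basic EOQ = √(2·1,950·292/43.6) = 161.615
Backorder adjustment √((H+b)/b) = √((43.6+63)/63) = 1.3008
Q* = 161.615 × 1.3008 ≈ 210.23

210 bags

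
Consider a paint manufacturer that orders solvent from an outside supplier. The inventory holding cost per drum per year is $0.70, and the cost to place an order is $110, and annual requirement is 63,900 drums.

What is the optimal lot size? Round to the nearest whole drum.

Optimal lot size Q* = (2 × 63,900 × $110 / $0.7)^½ ≈ 4,481.39

4,481 drums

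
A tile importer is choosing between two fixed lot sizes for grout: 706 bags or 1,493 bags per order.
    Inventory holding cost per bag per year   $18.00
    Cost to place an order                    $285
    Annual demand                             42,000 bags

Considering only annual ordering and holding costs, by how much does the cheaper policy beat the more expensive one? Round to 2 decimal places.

TC(Q) = (D/Q)S + (Q/2)H
TC(706) = (42,000/706)×285 + (706/2)×18 = $23,308.67
TC(1,493) = (42,000/1,493)×285 + (1,493/2)×18 = $21,454.41
|ΔTC| = |$23,308.67 − $21,454.41| = $1,854.26

$1,854.26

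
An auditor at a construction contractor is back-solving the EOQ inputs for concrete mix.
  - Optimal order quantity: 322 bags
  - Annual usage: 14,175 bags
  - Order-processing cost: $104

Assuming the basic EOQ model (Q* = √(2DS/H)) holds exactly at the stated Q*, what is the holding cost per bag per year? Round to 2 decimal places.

$28.44

From Q* = √(2DS/H) ⇒ Q*² = 2DS/H.
H = 2DS / Q² = 2 × 14,175 × 104 / 322² = 28.4364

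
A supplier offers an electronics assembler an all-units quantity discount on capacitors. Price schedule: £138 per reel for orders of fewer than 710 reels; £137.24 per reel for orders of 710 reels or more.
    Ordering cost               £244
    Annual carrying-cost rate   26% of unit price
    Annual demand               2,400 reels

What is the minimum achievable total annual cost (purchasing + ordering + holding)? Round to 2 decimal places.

£337,682.49

H₁ = 26%×£138 = £35.8800;  H₂ = 26%×£137.24 = £35.6824
EOQ₁ = √(2×2,400×244/35.8800) = 180.67  (< 710, feasible at tier 1)
EOQ₂ = √(2×2,400×244/35.6824) = 181.17  (< 710 → use Q = 710 at tier-2 price)
TC(tier 1 (EOQ₁), Q≈180.7) = £337,682.49
TC(tier 2, Q≈710.0) = £342,868.04
Minimum at tier 1 (EOQ₁): £337,682.49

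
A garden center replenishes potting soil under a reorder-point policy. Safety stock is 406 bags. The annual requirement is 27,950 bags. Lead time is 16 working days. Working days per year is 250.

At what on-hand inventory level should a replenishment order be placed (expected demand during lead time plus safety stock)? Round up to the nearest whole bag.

Daily demand d = 27,950 / 250 = 111.800 bags/day
Demand during lead time = 111.800 × 16 = 1,788.80
Reorder point = 1,788.80 + 406 = 2,194.80 → round up

2,195 bags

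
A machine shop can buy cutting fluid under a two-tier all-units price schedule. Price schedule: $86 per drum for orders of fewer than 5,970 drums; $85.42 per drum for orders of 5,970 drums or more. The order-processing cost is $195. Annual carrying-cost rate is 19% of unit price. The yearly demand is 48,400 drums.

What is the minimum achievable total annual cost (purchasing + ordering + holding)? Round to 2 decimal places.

$4,179,962.28

H₁ = 19%×$86 = $16.3400;  H₂ = 19%×$85.42 = $16.2298
EOQ₁ = √(2×48,400×195/16.3400) = 1,074.80  (< 5,970, feasible at tier 1)
EOQ₂ = √(2×48,400×195/16.2298) = 1,078.45  (< 5,970 → use Q = 5,970 at tier-2 price)
TC(tier 1 (EOQ₁), Q≈1,074.8) = $4,179,962.28
TC(tier 2, Q≈5,970.0) = $4,184,354.86
Minimum at tier 1 (EOQ₁): $4,179,962.28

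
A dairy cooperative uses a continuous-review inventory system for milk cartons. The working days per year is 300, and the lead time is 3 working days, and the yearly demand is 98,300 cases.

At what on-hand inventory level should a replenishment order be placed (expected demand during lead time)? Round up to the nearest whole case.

Daily demand d = 98,300 / 300 = 327.667 cases/day
Demand during lead time = 327.667 × 3 = 983.00
Reorder point = 983.00 → round up

983 cases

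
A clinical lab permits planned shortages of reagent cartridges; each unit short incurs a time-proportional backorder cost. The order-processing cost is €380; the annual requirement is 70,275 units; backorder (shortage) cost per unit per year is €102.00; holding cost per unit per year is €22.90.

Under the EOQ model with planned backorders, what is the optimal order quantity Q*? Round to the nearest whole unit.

Q* = √(2DS/H) · √((H + b)/b)
   = √(2 × 70,275 × 380 / 22.9) · √((22.9 + 102) / 102)
   = 1,527.177 × 1.1066 ≈ 1,689.94

1,690 units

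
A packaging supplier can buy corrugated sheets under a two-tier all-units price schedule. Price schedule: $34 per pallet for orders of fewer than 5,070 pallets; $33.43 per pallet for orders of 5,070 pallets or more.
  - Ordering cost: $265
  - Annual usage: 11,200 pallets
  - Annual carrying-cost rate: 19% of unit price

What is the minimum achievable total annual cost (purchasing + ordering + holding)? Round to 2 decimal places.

H₁ = 19%×$34 = $6.4600;  H₂ = 19%×$33.43 = $6.3517
EOQ₁ = √(2×11,200×265/6.4600) = 958.59  (< 5,070, feasible at tier 1)
EOQ₂ = √(2×11,200×265/6.3517) = 966.72  (< 5,070 → use Q = 5,070 at tier-2 price)
TC(tier 1 (EOQ₁), Q≈958.6) = $386,992.46
TC(tier 2, Q≈5,070.0) = $391,102.96
Minimum at tier 1 (EOQ₁): $386,992.46

$386,992.46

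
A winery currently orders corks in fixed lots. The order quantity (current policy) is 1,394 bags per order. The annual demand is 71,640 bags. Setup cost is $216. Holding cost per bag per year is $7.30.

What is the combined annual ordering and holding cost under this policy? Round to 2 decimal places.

Orders/yr = 71,640/1,394 = 51.392; ordering cost = 51.392 × $216 = $11,100.60
Average inventory = 1,394/2 = 697; holding cost = 697 × $7.3 = $5,088.10
Total = $11,100.60 + $5,088.10 = $16,188.70

$16,188.70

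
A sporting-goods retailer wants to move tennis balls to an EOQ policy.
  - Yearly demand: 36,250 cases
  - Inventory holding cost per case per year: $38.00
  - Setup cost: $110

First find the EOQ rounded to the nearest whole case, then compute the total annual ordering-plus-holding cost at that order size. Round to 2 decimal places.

$17,408.33

2DS/H = 2·36,250·110/38 = 209,868.42
EOQ = √209,868.42 ≈ 458.11 → Q = 458 cases
Orders/yr = 36,250/458 = 79.148; ordering cost = 79.148 × $110 = $8,706.33
Average inventory = 458/2 = 229; holding cost = 229 × $38 = $8,702.00
Total = $8,706.33 + $8,702.00 = $17,408.33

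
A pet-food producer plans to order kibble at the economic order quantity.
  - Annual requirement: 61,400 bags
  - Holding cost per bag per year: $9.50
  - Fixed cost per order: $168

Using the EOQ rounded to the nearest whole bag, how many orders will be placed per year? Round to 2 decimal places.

41.66 orders per year

Optimal lot size Q* = (2 × 61,400 × $168 / $9.5)^½ ≈ 1,473.64 → Q = 1,474
N = D/Q = 61,400/1,474 ≈ 41.655 orders/yr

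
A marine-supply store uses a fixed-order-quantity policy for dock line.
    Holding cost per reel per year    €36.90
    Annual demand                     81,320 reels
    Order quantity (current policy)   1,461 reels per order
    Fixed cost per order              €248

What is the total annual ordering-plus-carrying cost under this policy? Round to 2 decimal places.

Orders/yr = 81,320/1,461 = 55.661; ordering cost = 55.661 × €248 = €13,803.81
Average inventory = 1,461/2 = 730.5; holding cost = 730.5 × €36.9 = €26,955.45
Total = €13,803.81 + €26,955.45 = €40,759.26

€40,759.26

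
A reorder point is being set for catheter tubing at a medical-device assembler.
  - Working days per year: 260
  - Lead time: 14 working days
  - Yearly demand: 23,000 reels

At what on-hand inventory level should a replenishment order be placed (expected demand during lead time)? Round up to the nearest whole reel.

Daily demand d = 23,000 / 260 = 88.462 reels/day
Demand during lead time = 88.462 × 14 = 1,238.46
Reorder point = 1,238.46 → round up

1,239 reels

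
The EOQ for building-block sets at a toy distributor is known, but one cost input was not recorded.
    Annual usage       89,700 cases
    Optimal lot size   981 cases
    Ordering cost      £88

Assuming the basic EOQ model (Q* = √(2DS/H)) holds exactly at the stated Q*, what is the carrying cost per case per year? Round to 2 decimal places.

£16.40

From Q* = √(2DS/H) ⇒ Q*² = 2DS/H.
H = 2DS / Q² = 2 × 89,700 × 88 / 981² = 16.4047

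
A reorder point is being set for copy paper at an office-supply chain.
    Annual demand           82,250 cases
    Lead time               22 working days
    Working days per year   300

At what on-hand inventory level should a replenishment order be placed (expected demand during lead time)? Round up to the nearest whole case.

Daily demand d = 82,250 / 300 = 274.167 cases/day
Demand during lead time = 274.167 × 22 = 6,031.67
Reorder point = 6,031.67 → round up

6,032 cases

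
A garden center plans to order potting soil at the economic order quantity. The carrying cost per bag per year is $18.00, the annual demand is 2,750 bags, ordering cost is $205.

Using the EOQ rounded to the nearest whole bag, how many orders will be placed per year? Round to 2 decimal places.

2DS/H = 2·2,750·205/18 = 62,638.89
EOQ = √62,638.89 ≈ 250.28 → Q = 250
N = D/Q = 2,750/250 ≈ 11.000 orders/yr

11.00 orders per year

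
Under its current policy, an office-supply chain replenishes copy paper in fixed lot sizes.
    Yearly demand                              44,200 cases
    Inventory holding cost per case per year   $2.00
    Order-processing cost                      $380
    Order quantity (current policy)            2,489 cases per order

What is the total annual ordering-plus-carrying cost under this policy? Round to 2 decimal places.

Annual ordering cost = (D/Q)·S = (44,200/2,489) × 380 = $6,748.09
Annual holding cost  = (Q/2)·H = (2,489/2) × 2 = $2,489.00
Total = $6,748.09 + $2,489.00 = $9,237.09

$9,237.09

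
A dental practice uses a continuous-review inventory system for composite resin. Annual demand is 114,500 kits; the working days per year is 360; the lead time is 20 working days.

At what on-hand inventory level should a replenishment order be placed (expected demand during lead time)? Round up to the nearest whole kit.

6,362 kits

Daily demand d = 114,500 / 360 = 318.056 kits/day
Demand during lead time = 318.056 × 20 = 6,361.11
Reorder point = 6,361.11 → round up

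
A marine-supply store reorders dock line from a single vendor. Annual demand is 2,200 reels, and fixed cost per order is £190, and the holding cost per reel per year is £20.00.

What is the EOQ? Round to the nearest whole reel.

204 reels

Q* = √(2·D·S / H) = √(2·2,200·190 / 20) = √41,800.0 ≈ 204.45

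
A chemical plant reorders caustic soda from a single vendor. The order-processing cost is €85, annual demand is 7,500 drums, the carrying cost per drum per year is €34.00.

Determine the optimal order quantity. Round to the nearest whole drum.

194 drums

2DS/H = 2·7,500·85/34 = 37,500.00
EOQ = √37,500.00 ≈ 193.65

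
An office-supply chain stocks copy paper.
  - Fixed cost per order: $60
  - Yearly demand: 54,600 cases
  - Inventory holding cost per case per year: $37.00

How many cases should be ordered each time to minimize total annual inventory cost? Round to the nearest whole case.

Q* = √(2·D·S / H) = √(2·54,600·60 / 37) = √177,081.1 ≈ 420.81

421 cases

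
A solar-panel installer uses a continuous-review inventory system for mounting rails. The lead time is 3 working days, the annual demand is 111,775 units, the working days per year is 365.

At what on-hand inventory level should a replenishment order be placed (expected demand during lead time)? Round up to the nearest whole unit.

Daily demand d = 111,775 / 365 = 306.233 units/day
Demand during lead time = 306.233 × 3 = 918.70
Reorder point = 918.70 → round up

919 units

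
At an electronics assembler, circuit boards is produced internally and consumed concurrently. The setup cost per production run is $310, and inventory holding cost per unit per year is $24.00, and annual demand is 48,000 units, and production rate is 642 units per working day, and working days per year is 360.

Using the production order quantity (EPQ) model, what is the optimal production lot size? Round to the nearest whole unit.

1,251 units

Daily demand d = 48,000/360 = 133.333; p = 642; 1 − d/p = 0.79232
EPQ = √(2DS / (H(1 − d/p)))
    = √(2 × 48,000 × 310 / (24 × 0.79232)) ≈ 1,251.01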